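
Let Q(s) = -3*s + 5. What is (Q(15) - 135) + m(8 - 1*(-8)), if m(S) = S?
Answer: -159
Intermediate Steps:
Q(s) = 5 - 3*s
(Q(15) - 135) + m(8 - 1*(-8)) = ((5 - 3*15) - 135) + (8 - 1*(-8)) = ((5 - 45) - 135) + (8 + 8) = (-40 - 135) + 16 = -175 + 16 = -159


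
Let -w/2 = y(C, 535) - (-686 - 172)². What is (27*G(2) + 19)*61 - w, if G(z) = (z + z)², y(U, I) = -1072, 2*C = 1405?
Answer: -1446961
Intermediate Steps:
C = 1405/2 (C = (½)*1405 = 1405/2 ≈ 702.50)
w = 1474472 (w = -2*(-1072 - (-686 - 172)²) = -2*(-1072 - 1*(-858)²) = -2*(-1072 - 1*736164) = -2*(-1072 - 736164) = -2*(-737236) = 1474472)
G(z) = 4*z² (G(z) = (2*z)² = 4*z²)
(27*G(2) + 19)*61 - w = (27*(4*2²) + 19)*61 - 1*1474472 = (27*(4*4) + 19)*61 - 1474472 = (27*16 + 19)*61 - 1474472 = (432 + 19)*61 - 1474472 = 451*61 - 1474472 = 27511 - 1474472 = -1446961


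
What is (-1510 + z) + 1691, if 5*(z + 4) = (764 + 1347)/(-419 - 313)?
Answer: 645709/3660 ≈ 176.42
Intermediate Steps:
z = -16751/3660 (z = -4 + ((764 + 1347)/(-419 - 313))/5 = -4 + (2111/(-732))/5 = -4 + (2111*(-1/732))/5 = -4 + (⅕)*(-2111/732) = -4 - 2111/3660 = -16751/3660 ≈ -4.5768)
(-1510 + z) + 1691 = (-1510 - 16751/3660) + 1691 = -5543351/3660 + 1691 = 645709/3660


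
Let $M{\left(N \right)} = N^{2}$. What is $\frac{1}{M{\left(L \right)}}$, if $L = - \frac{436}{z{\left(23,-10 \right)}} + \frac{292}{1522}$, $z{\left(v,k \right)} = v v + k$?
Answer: $\frac{155992611681}{65547264484} \approx 2.3798$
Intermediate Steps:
$z{\left(v,k \right)} = k + v^{2}$ ($z{\left(v,k \right)} = v^{2} + k = k + v^{2}$)
$L = - \frac{256022}{394959}$ ($L = - \frac{436}{-10 + 23^{2}} + \frac{292}{1522} = - \frac{436}{-10 + 529} + 292 \cdot \frac{1}{1522} = - \frac{436}{519} + \frac{146}{761} = - \frac{256022}{394959} \approx -0.64822$)
$\frac{1}{M{\left(L \right)}} = \frac{1}{\left(- \frac{256022}{394959}\right)^{2}} = \frac{1}{\frac{65547264484}{155992611681}} = \frac{155992611681}{65547264484}$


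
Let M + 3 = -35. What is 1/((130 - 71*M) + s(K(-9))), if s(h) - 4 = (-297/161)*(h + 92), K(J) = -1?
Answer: 23/61275 ≈ 0.00037536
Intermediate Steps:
M = -38 (M = -3 - 35 = -38)
s(h) = -1160/7 - 297*h/161 (s(h) = 4 + (-297/161)*(h + 92) = 4 + (-297*1/161)*(92 + h) = 4 - 297*(92 + h)/161 = 4 + (-1188/7 - 297*h/161) = -1160/7 - 297*h/161)
1/((130 - 71*M) + s(K(-9))) = 1/((130 - 71*(-38)) + (-1160/7 - 297/161*(-1))) = 1/((130 + 2698) + (-1160/7 + 297/161)) = 1/(2828 - 3769/23) = 1/(61275/23) = 23/61275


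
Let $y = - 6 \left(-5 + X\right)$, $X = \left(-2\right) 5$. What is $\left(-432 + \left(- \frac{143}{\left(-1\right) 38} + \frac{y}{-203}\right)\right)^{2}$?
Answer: $\frac{10935184171921}{59505796} \approx 1.8377 \cdot 10^{5}$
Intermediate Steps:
$X = -10$
$y = 90$ ($y = - 6 \left(-5 - 10\right) = \left(-6\right) \left(-15\right) = 90$)
$\left(-432 + \left(- \frac{143}{\left(-1\right) 38} + \frac{y}{-203}\right)\right)^{2} = \left(-432 + \left(- \frac{143}{\left(-1\right) 38} + \frac{90}{-203}\right)\right)^{2} = \left(-432 - \left(\frac{90}{203} + \frac{143}{-38}\right)\right)^{2} = \left(-432 - - \frac{25609}{7714}\right)^{2} = \left(-432 + \left(\frac{143}{38} - \frac{90}{203}\right)\right)^{2} = \left(-432 + \frac{25609}{7714}\right)^{2} = \left(- \frac{3306839}{7714}\right)^{2} = \frac{10935184171921}{59505796}$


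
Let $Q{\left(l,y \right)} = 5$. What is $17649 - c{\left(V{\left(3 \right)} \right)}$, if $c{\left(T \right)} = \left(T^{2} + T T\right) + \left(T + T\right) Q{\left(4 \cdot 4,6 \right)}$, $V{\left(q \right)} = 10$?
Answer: $17349$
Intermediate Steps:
$c{\left(T \right)} = 2 T^{2} + 10 T$ ($c{\left(T \right)} = \left(T^{2} + T T\right) + \left(T + T\right) 5 = \left(T^{2} + T^{2}\right) + 2 T 5 = 2 T^{2} + 10 T$)
$17649 - c{\left(V{\left(3 \right)} \right)} = 17649 - 2 \cdot 10 \left(5 + 10\right) = 17649 - 2 \cdot 10 \cdot 15 = 17649 - 300 = 17349$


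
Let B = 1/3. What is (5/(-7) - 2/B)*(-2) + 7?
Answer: 143/7 ≈ 20.429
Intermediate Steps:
B = ⅓ (B = 1*(⅓) = ⅓ ≈ 0.33333)
(5/(-7) - 2/B)*(-2) + 7 = (5/(-7) - 2/⅓)*(-2) + 7 = (5*(-⅐) - 2*3)*(-2) + 7 = (-5/7 - 6)*(-2) + 7 = -47/7*(-2) + 7 = 94/7 + 7 = 143/7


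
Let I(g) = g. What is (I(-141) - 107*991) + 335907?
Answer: 229729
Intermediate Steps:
(I(-141) - 107*991) + 335907 = (-141 - 107*991) + 335907 = (-141 - 106037) + 335907 = -106178 + 335907 = 229729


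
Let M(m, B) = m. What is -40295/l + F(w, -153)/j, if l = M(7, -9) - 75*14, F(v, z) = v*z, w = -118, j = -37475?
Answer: 1491224803/39086425 ≈ 38.152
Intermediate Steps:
l = -1043 (l = 7 - 75*14 = 7 - 1050 = -1043)
-40295/l + F(w, -153)/j = -40295/(-1043) - 118*(-153)/(-37475) = -40295*(-1/1043) + 18054*(-1/37475) = 40295/1043 - 18054/37475 = 1491224803/39086425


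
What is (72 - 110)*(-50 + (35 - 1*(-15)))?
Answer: 0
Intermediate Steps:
(72 - 110)*(-50 + (35 - 1*(-15))) = -38*(-50 + (35 + 15)) = -38*(-50 + 50) = -38*0 = 0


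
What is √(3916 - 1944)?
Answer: 2*√493 ≈ 44.407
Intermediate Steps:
√(3916 - 1944) = √1972 = 2*√493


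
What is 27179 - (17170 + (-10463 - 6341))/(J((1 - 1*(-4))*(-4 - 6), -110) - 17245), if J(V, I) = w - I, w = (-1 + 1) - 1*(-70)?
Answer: 463810001/17065 ≈ 27179.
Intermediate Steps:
w = 70 (w = 0 + 70 = 70)
J(V, I) = 70 - I
27179 - (17170 + (-10463 - 6341))/(J((1 - 1*(-4))*(-4 - 6), -110) - 17245) = 27179 - (17170 + (-10463 - 6341))/((70 - 1*(-110)) - 17245) = 27179 - (17170 - 16804)/((70 + 110) - 17245) = 27179 - 366/(180 - 17245) = 27179 - 366/(-17065) = 27179 - 366*(-1)/17065 = 27179 - 1*(-366/17065) = 27179 + 366/17065 = 463810001/17065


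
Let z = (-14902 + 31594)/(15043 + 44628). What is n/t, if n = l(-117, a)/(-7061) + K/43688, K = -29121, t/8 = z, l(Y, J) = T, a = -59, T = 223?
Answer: -12851092950155/41193314542848 ≈ -0.31197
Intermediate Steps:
l(Y, J) = 223
z = 16692/59671 ≈ 0.27973
t = 133536/59671 (t = 8*(16692/59671) = 133536/59671 ≈ 2.2379)
n = -215365805/308480968 (n = 223/(-7061) - 29121/43688 = 223*(-1/7061) - 29121*1/43688 = -223/7061 - 29121/43688 = -215365805/308480968 ≈ -0.69815)
n/t = -215365805/(308480968*133536/59671) = -215365805/308480968*59671/133536 = -12851092950155/41193314542848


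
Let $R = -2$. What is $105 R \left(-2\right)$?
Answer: $420$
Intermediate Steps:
$105 R \left(-2\right) = 105 \left(\left(-2\right) \left(-2\right)\right) = 105 \cdot 4 = 420$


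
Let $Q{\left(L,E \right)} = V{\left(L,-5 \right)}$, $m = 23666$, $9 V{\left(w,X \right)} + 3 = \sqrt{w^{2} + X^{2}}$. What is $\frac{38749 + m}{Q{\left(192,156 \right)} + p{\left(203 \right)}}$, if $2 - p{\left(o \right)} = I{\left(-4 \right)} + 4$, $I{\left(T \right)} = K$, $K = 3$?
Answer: $\frac{5392656}{6917} + \frac{112347 \sqrt{36889}}{6917} \approx 3899.2$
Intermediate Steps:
$V{\left(w,X \right)} = - \frac{1}{3} + \frac{\sqrt{X^{2} + w^{2}}}{9}$ ($V{\left(w,X \right)} = - \frac{1}{3} + \frac{\sqrt{w^{2} + X^{2}}}{9} = - \frac{1}{3} + \frac{\sqrt{X^{2} + w^{2}}}{9}$)
$I{\left(T \right)} = 3$
$Q{\left(L,E \right)} = - \frac{1}{3} + \frac{\sqrt{25 + L^{2}}}{9}$ ($Q{\left(L,E \right)} = - \frac{1}{3} + \frac{\sqrt{\left(-5\right)^{2} + L^{2}}}{9} = - \frac{1}{3} + \frac{\sqrt{25 + L^{2}}}{9}$)
$p{\left(o \right)} = -5$ ($p{\left(o \right)} = 2 - \left(3 + 4\right) = 2 - 7 = -5$)
$\frac{38749 + m}{Q{\left(192,156 \right)} + p{\left(203 \right)}} = \frac{38749 + 23666}{\left(- \frac{1}{3} + \frac{\sqrt{25 + 192^{2}}}{9}\right) - 5} = \frac{62415}{\left(- \frac{1}{3} + \frac{\sqrt{25 + 36864}}{9}\right) - 5} = \frac{62415}{\left(- \frac{1}{3} + \frac{\sqrt{36889}}{9}\right) - 5} = \frac{62415}{- \frac{16}{3} + \frac{\sqrt{36889}}{9}}$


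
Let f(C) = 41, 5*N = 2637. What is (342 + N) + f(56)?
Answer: 4552/5 ≈ 910.40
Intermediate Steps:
N = 2637/5 (N = (⅕)*2637 = 2637/5 ≈ 527.40)
(342 + N) + f(56) = (342 + 2637/5) + 41 = 4347/5 + 41 = 4552/5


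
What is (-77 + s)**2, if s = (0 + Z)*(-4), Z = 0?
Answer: 5929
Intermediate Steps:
s = 0 (s = (0 + 0)*(-4) = 0*(-4) = 0)
(-77 + s)**2 = (-77 + 0)**2 = (-77)**2 = 5929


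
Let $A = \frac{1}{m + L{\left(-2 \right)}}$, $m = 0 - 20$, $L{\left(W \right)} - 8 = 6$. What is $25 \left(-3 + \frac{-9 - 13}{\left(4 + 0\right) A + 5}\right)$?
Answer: $- \frac{2625}{13} \approx -201.92$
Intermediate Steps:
$L{\left(W \right)} = 14$ ($L{\left(W \right)} = 8 + 6 = 14$)
$m = -20$ ($m = 0 - 20 = -20$)
$A = - \frac{1}{6}$ ($A = \frac{1}{-20 + 14} = \frac{1}{-6} = - \frac{1}{6} \approx -0.16667$)
$25 \left(-3 + \frac{-9 - 13}{\left(4 + 0\right) A + 5}\right) = 25 \left(-3 + \frac{-9 - 13}{\left(4 + 0\right) \left(- \frac{1}{6}\right) + 5}\right) = 25 \left(-3 - \frac{22}{4 \left(- \frac{1}{6}\right) + 5}\right) = 25 \left(-3 - \frac{22}{- \frac{2}{3} + 5}\right) = 25 \left(-3 - \frac{22}{\frac{13}{3}}\right) = 25 \left(-3 - \frac{66}{13}\right) = 25 \left(- \frac{105}{13}\right) = - \frac{2625}{13}$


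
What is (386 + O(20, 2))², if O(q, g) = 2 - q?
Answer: 135424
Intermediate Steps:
(386 + O(20, 2))² = (386 + (2 - 1*20))² = (386 + (2 - 20))² = (386 - 18)² = 368² = 135424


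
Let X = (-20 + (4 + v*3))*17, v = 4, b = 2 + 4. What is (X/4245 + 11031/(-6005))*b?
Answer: -18893974/1699415 ≈ -11.118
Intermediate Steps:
b = 6
X = -68 (X = (-20 + (4 + 4*3))*17 = (-20 + (4 + 12))*17 = (-20 + 16)*17 = -4*17 = -68)
(X/4245 + 11031/(-6005))*b = (-68/4245 + 11031/(-6005))*6 = (-68*1/4245 + 11031*(-1/6005))*6 = (-68/4245 - 11031/6005)*6 = -9446987/5098245*6 = -18893974/1699415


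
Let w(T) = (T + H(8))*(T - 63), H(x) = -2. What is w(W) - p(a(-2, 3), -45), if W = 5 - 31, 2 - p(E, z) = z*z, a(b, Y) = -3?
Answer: 4515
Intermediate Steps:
p(E, z) = 2 - z**2 (p(E, z) = 2 - z*z = 2 - z**2)
W = -26
w(T) = (-63 + T)*(-2 + T) (w(T) = (T - 2)*(T - 63) = (-2 + T)*(-63 + T) = (-63 + T)*(-2 + T))
w(W) - p(a(-2, 3), -45) = (126 + (-26)**2 - 65*(-26)) - (2 - 1*(-45)**2) = (126 + 676 + 1690) - (2 - 1*2025) = 2492 - (2 - 2025) = 2492 - 1*(-2023) = 2492 + 2023 = 4515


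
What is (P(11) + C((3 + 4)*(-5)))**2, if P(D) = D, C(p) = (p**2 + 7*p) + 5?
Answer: 992016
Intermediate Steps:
C(p) = 5 + p**2 + 7*p
(P(11) + C((3 + 4)*(-5)))**2 = (11 + (5 + ((3 + 4)*(-5))**2 + 7*((3 + 4)*(-5))))**2 = (11 + (5 + (7*(-5))**2 + 7*(7*(-5))))**2 = (11 + (5 + (-35)**2 + 7*(-35)))**2 = (11 + (5 + 1225 - 245))**2 = (11 + 985)**2 = 996**2 = 992016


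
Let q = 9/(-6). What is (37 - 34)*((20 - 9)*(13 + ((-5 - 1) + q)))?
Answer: 363/2 ≈ 181.50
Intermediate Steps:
q = -3/2 (q = 9*(-⅙) = -3/2 ≈ -1.5000)
(37 - 34)*((20 - 9)*(13 + ((-5 - 1) + q))) = (37 - 34)*((20 - 9)*(13 + ((-5 - 1) - 3/2))) = 3*(11*(13 + (-6 - 3/2))) = 3*(11*(13 - 15/2)) = 3*(11*(11/2)) = 3*(121/2) = 363/2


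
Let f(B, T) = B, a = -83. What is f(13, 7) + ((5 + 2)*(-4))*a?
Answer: 2337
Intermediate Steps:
f(13, 7) + ((5 + 2)*(-4))*a = 13 + ((5 + 2)*(-4))*(-83) = 13 + (7*(-4))*(-83) = 13 - 28*(-83) = 13 + 2324 = 2337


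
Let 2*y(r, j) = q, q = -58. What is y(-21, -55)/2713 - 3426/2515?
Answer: -9367673/6823195 ≈ -1.3729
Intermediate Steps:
y(r, j) = -29 (y(r, j) = (½)*(-58) = -29)
y(-21, -55)/2713 - 3426/2515 = -29/2713 - 3426/2515 = -9367673/6823195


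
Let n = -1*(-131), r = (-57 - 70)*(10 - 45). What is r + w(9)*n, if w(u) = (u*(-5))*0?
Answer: 4445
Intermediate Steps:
r = 4445 (r = -127*(-35) = 4445)
n = 131
w(u) = 0 (w(u) = -5*u*0 = 0)
r + w(9)*n = 4445 + 0*131 = 4445 + 0 = 4445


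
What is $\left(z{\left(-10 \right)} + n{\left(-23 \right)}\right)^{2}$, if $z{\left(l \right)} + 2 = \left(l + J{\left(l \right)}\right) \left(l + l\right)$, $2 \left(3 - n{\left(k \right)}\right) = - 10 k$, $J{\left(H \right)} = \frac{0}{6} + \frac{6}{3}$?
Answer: $2116$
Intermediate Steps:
$J{\left(H \right)} = 2$ ($J{\left(H \right)} = 0 \cdot \frac{1}{6} + 6 \cdot \frac{1}{3} = 0 + 2 = 2$)
$n{\left(k \right)} = 3 + 5 k$ ($n{\left(k \right)} = 3 - \frac{\left(-10\right) k}{2} = 3 + 5 k$)
$z{\left(l \right)} = -2 + 2 l \left(2 + l\right)$ ($z{\left(l \right)} = -2 + \left(l + 2\right) \left(l + l\right) = -2 + \left(2 + l\right) 2 l = -2 + 2 l \left(2 + l\right)$)
$\left(z{\left(-10 \right)} + n{\left(-23 \right)}\right)^{2} = \left(\left(-2 + 2 \left(-10\right)^{2} + 4 \left(-10\right)\right) + \left(3 + 5 \left(-23\right)\right)\right)^{2} = \left(\left(-2 + 2 \cdot 100 - 40\right) + \left(3 - 115\right)\right)^{2} = \left(\left(-2 + 200 - 40\right) - 112\right)^{2} = \left(158 - 112\right)^{2} = 46^{2} = 2116$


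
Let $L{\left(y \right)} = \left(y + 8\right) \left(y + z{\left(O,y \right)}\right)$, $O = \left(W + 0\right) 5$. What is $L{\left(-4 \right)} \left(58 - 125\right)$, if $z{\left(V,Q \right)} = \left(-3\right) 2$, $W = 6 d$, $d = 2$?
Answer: $2680$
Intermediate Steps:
$W = 12$ ($W = 6 \cdot 2 = 12$)
$O = 60$ ($O = \left(12 + 0\right) 5 = 12 \cdot 5 = 60$)
$z{\left(V,Q \right)} = -6$
$L{\left(y \right)} = \left(-6 + y\right) \left(8 + y\right)$ ($L{\left(y \right)} = \left(y + 8\right) \left(y - 6\right) = \left(8 + y\right) \left(-6 + y\right) = \left(-6 + y\right) \left(8 + y\right)$)
$L{\left(-4 \right)} \left(58 - 125\right) = \left(-48 + \left(-4\right)^{2} + 2 \left(-4\right)\right) \left(58 - 125\right) = \left(-48 + 16 - 8\right) \left(-67\right) = \left(-40\right) \left(-67\right) = 2680$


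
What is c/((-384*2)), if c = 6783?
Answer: -2261/256 ≈ -8.8320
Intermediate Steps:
c/((-384*2)) = 6783/((-384*2)) = 6783/(-768) = 6783*(-1/768) = -2261/256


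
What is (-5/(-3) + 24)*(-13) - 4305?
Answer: -13916/3 ≈ -4638.7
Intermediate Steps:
(-5/(-3) + 24)*(-13) - 4305 = (-5*(-⅓) + 24)*(-13) - 4305 = (5/3 + 24)*(-13) - 4305 = (77/3)*(-13) - 4305 = -1001/3 - 4305 = -13916/3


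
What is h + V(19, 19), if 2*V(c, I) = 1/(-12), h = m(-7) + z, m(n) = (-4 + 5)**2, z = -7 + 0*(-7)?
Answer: -145/24 ≈ -6.0417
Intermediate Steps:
z = -7 (z = -7 + 0 = -7)
m(n) = 1 (m(n) = 1**2 = 1)
h = -6 (h = 1 - 7 = -6)
V(c, I) = -1/24 (V(c, I) = (1/2)/(-12) = (1/2)*(-1/12) = -1/24)
h + V(19, 19) = -6 - 1/24 = -145/24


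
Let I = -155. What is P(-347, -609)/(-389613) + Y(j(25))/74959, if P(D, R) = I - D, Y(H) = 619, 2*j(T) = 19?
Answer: 75592773/9735000289 ≈ 0.0077650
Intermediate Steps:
j(T) = 19/2 (j(T) = (1/2)*19 = 19/2)
P(D, R) = -155 - D
P(-347, -609)/(-389613) + Y(j(25))/74959 = (-155 - 1*(-347))/(-389613) + 619/74959 = (-155 + 347)*(-1/389613) + 619*(1/74959) = 192*(-1/389613) + 619/74959 = -64/129871 + 619/74959 = 75592773/9735000289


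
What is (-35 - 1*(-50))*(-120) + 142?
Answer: -1658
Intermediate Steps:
(-35 - 1*(-50))*(-120) + 142 = (-35 + 50)*(-120) + 142 = 15*(-120) + 142 = -1800 + 142 = -1658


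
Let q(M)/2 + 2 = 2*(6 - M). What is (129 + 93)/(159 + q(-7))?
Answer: 74/69 ≈ 1.0725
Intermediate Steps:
q(M) = 20 - 4*M (q(M) = -4 + 2*(2*(6 - M)) = -4 + 2*(12 - 2*M) = -4 + (24 - 4*M) = 20 - 4*M)
(129 + 93)/(159 + q(-7)) = (129 + 93)/(159 + (20 - 4*(-7))) = 222/(159 + (20 + 28)) = 222/(159 + 48) = 222/207 = (1/207)*222 = 74/69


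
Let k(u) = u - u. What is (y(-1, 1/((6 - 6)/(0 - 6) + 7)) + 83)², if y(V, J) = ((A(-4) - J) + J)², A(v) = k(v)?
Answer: 6889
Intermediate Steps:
k(u) = 0
A(v) = 0
y(V, J) = 0 (y(V, J) = ((0 - J) + J)² = (-J + J)² = 0² = 0)
(y(-1, 1/((6 - 6)/(0 - 6) + 7)) + 83)² = (0 + 83)² = 83² = 6889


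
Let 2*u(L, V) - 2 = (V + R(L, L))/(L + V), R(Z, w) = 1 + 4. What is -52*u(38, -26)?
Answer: -13/2 ≈ -6.5000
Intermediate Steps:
R(Z, w) = 5
u(L, V) = 1 + (5 + V)/(2*(L + V)) (u(L, V) = 1 + ((V + 5)/(L + V))/2 = 1 + ((5 + V)/(L + V))/2 = 1 + (5 + V)/(2*(L + V)))
-52*u(38, -26) = -52*(5/2 + 38 + (3/2)*(-26))/(38 - 26) = -52*(5/2 + 38 - 39)/12 = -13*3/(3*2) = -52*⅛ = -13/2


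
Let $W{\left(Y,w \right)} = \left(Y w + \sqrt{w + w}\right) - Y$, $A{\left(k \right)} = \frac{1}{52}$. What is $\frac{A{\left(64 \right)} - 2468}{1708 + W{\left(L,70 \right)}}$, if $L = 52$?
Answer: $- \frac{42478885}{91154297} + \frac{128335 \sqrt{35}}{729234376} \approx -0.46497$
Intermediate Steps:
$A{\left(k \right)} = \frac{1}{52}$
$W{\left(Y,w \right)} = - Y + Y w + \sqrt{2} \sqrt{w}$ ($W{\left(Y,w \right)} = \left(Y w + \sqrt{2 w}\right) - Y = \left(Y w + \sqrt{2} \sqrt{w}\right) - Y = - Y + Y w + \sqrt{2} \sqrt{w}$)
$\frac{A{\left(64 \right)} - 2468}{1708 + W{\left(L,70 \right)}} = \frac{\frac{1}{52} - 2468}{1708 + \left(\left(-1\right) 52 + 52 \cdot 70 + \sqrt{2} \sqrt{70}\right)} = - \frac{128335}{52 \left(1708 + \left(-52 + 3640 + 2 \sqrt{35}\right)\right)} = - \frac{128335}{52 \left(1708 + \left(3588 + 2 \sqrt{35}\right)\right)} = - \frac{128335}{52 \left(5296 + 2 \sqrt{35}\right)}$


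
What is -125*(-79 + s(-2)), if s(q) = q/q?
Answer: 9750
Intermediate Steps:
s(q) = 1
-125*(-79 + s(-2)) = -125*(-79 + 1) = -125*(-78) = 9750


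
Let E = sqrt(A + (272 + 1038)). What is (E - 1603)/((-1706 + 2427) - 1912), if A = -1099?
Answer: 1603/1191 - sqrt(211)/1191 ≈ 1.3337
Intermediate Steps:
E = sqrt(211) (E = sqrt(-1099 + (272 + 1038)) = sqrt(-1099 + 1310) = sqrt(211) ≈ 14.526)
(E - 1603)/((-1706 + 2427) - 1912) = (sqrt(211) - 1603)/((-1706 + 2427) - 1912) = (-1603 + sqrt(211))/(721 - 1912) = (-1603 + sqrt(211))/(-1191) = (-1603 + sqrt(211))*(-1/1191) = 1603/1191 - sqrt(211)/1191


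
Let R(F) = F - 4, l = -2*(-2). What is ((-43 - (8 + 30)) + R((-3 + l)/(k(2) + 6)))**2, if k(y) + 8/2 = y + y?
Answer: 259081/36 ≈ 7196.7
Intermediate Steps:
l = 4
k(y) = -4 + 2*y (k(y) = -4 + (y + y) = -4 + 2*y)
R(F) = -4 + F
((-43 - (8 + 30)) + R((-3 + l)/(k(2) + 6)))**2 = ((-43 - (8 + 30)) + (-4 + (-3 + 4)/((-4 + 2*2) + 6)))**2 = ((-43 - 1*38) + (-4 + 1/((-4 + 4) + 6)))**2 = ((-43 - 38) + (-4 + 1/(0 + 6)))**2 = (-81 + (-4 + 1/6))**2 = (-81 - 23/6)**2 = (-509/6)**2 = 259081/36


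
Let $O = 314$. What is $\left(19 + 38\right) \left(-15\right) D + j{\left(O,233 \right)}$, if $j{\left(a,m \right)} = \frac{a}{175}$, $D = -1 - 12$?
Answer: $\frac{1945439}{175} \approx 11117.0$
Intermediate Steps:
$D = -13$ ($D = -1 - 12 = -13$)
$j{\left(a,m \right)} = \frac{a}{175}$ ($j{\left(a,m \right)} = a \frac{1}{175} = \frac{a}{175}$)
$\left(19 + 38\right) \left(-15\right) D + j{\left(O,233 \right)} = \left(19 + 38\right) \left(-15\right) \left(-13\right) + \frac{1}{175} \cdot 314 = 57 \left(-15\right) \left(-13\right) + \frac{314}{175} = \left(-855\right) \left(-13\right) + \frac{314}{175} = 11115 + \frac{314}{175} = \frac{1945439}{175}$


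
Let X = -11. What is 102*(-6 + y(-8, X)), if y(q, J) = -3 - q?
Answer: -102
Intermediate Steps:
102*(-6 + y(-8, X)) = 102*(-6 + (-3 - 1*(-8))) = 102*(-6 + (-3 + 8)) = 102*(-6 + 5) = 102*(-1) = -102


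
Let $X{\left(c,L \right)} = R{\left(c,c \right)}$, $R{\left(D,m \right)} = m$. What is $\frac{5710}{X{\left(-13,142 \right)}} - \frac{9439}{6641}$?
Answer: $- \frac{38042817}{86333} \approx -440.65$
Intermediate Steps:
$X{\left(c,L \right)} = c$
$\frac{5710}{X{\left(-13,142 \right)}} - \frac{9439}{6641} = \frac{5710}{-13} - \frac{9439}{6641} = 5710 \left(- \frac{1}{13}\right) - \frac{9439}{6641} = - \frac{5710}{13} - \frac{9439}{6641} = - \frac{38042817}{86333}$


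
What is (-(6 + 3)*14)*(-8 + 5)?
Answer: 378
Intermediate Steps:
(-(6 + 3)*14)*(-8 + 5) = (-1*9*14)*(-3) = -9*14*(-3) = -126*(-3) = 378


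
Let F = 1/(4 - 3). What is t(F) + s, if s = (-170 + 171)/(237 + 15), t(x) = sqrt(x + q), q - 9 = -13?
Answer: 1/252 + I*sqrt(3) ≈ 0.0039683 + 1.732*I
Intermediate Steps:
q = -4 (q = 9 - 13 = -4)
F = 1 (F = 1/1 = 1)
t(x) = sqrt(-4 + x) (t(x) = sqrt(x - 4) = sqrt(-4 + x))
s = 1/252 ≈ 0.0039683
t(F) + s = sqrt(-4 + 1) + 1/252 = sqrt(-3) + 1/252 = I*sqrt(3) + 1/252 = 1/252 + I*sqrt(3)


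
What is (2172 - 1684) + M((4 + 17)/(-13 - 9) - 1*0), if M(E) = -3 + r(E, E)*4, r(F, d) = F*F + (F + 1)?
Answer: 59148/121 ≈ 488.83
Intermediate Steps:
r(F, d) = 1 + F + F² (r(F, d) = F² + (1 + F) = 1 + F + F²)
M(E) = 1 + 4*E + 4*E² (M(E) = -3 + (1 + E + E²)*4 = -3 + (4 + 4*E + 4*E²) = 1 + 4*E + 4*E²)
(2172 - 1684) + M((4 + 17)/(-13 - 9) - 1*0) = (2172 - 1684) + (1 + 4*((4 + 17)/(-13 - 9) - 1*0) + 4*((4 + 17)/(-13 - 9) - 1*0)²) = 488 + (1 + 4*(21/(-22) + 0) + 4*(21/(-22) + 0)²) = 488 + (1 + 4*(21*(-1/22) + 0) + 4*(21*(-1/22) + 0)²) = 488 + (1 + 4*(-21/22 + 0) + 4*(-21/22 + 0)²) = 488 + (1 + 4*(-21/22) + 4*(-21/22)²) = 488 + (1 - 42/11 + 4*(441/484)) = 488 + (1 - 42/11 + 441/121) = 488 + 100/121 = 59148/121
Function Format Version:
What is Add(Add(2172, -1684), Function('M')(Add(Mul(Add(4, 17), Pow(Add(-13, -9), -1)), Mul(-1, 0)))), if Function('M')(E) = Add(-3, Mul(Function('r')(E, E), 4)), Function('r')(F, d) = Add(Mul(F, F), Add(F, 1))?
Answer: Rational(59148, 121) ≈ 488.83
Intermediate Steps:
Function('r')(F, d) = Add(1, F, Pow(F, 2)) (Function('r')(F, d) = Add(Pow(F, 2), Add(1, F)) = Add(1, F, Pow(F, 2)))
Function('M')(E) = Add(1, Mul(4, E), Mul(4, Pow(E, 2))) (Function('M')(E) = Add(-3, Mul(Add(1, E, Pow(E, 2)), 4)) = Add(-3, Add(4, Mul(4, E), Mul(4, Pow(E, 2)))) = Add(1, Mul(4, E), Mul(4, Pow(E, 2))))
Add(Add(2172, -1684), Function('M')(Add(Mul(Add(4, 17), Pow(Add(-13, -9), -1)), Mul(-1, 0)))) = Add(Add(2172, -1684), Add(1, Mul(4, Add(Mul(Add(4, 17), Pow(Add(-13, -9), -1)), Mul(-1, 0))), Mul(4, Pow(Add(Mul(Add(4, 17), Pow(Add(-13, -9), -1)), Mul(-1, 0)), 2)))) = Add(488, Add(1, Mul(4, Add(Mul(21, Pow(-22, -1)), 0)), Mul(4, Pow(Add(Mul(21, Pow(-22, -1)), 0), 2)))) = Add(488, Add(1, Mul(4, Add(Mul(21, Rational(-1, 22)), 0)), Mul(4, Pow(Add(Mul(21, Rational(-1, 22)), 0), 2)))) = Add(488, Add(1, Mul(4, Add(Rational(-21, 22), 0)), Mul(4, Pow(Add(Rational(-21, 22), 0), 2)))) = Add(488, Add(1, Mul(4, Rational(-21, 22)), Mul(4, Pow(Rational(-21, 22), 2)))) = Add(488, Add(1, Rational(-42, 11), Mul(4, Rational(441, 484)))) = Add(488, Add(1, Rational(-42, 11), Rational(441, 121))) = Add(488, Rational(100, 121)) = Rational(59148, 121)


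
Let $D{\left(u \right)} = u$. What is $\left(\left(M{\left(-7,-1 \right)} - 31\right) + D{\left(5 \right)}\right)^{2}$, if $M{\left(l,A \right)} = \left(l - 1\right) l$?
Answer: $900$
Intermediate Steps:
$M{\left(l,A \right)} = l \left(-1 + l\right)$ ($M{\left(l,A \right)} = \left(-1 + l\right) l = l \left(-1 + l\right)$)
$\left(\left(M{\left(-7,-1 \right)} - 31\right) + D{\left(5 \right)}\right)^{2} = \left(\left(- 7 \left(-1 - 7\right) - 31\right) + 5\right)^{2} = \left(\left(\left(-7\right) \left(-8\right) - 31\right) + 5\right)^{2} = \left(\left(56 - 31\right) + 5\right)^{2} = \left(25 + 5\right)^{2} = 30^{2} = 900$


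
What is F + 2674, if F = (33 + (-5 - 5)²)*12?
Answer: 4270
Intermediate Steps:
F = 1596 (F = (33 + (-10)²)*12 = (33 + 100)*12 = 133*12 = 1596)
F + 2674 = 1596 + 2674 = 4270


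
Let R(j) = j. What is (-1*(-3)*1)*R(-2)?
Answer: -6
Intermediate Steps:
(-1*(-3)*1)*R(-2) = (-1*(-3)*1)*(-2) = (3*1)*(-2) = 3*(-2) = -6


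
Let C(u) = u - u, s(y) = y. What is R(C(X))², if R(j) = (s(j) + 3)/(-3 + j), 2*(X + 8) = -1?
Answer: 1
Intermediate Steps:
X = -17/2 (X = -8 + (½)*(-1) = -8 - ½ = -17/2 ≈ -8.5000)
C(u) = 0
R(j) = (3 + j)/(-3 + j) (R(j) = (j + 3)/(-3 + j) = (3 + j)/(-3 + j))
R(C(X))² = ((3 + 0)/(-3 + 0))² = (3/(-3))² = (-⅓*3)² = (-1)² = 1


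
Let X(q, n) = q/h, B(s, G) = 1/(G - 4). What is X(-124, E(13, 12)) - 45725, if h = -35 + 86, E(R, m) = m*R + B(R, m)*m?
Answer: -2332099/51 ≈ -45727.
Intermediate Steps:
B(s, G) = 1/(-4 + G)
E(R, m) = R*m + m/(-4 + m) (E(R, m) = m*R + m/(-4 + m) = R*m + m/(-4 + m))
h = 51
X(q, n) = q/51
X(-124, E(13, 12)) - 45725 = (1/51)*(-124) - 45725 = -124/51 - 45725 = -2332099/51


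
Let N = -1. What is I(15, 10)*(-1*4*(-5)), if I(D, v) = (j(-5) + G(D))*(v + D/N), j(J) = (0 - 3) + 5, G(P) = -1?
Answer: -100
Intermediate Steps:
j(J) = 2 (j(J) = -3 + 5 = 2)
I(D, v) = v - D (I(D, v) = (2 - 1)*(v + D/(-1)) = 1*(v + D*(-1)) = 1*(v - D) = v - D)
I(15, 10)*(-1*4*(-5)) = (10 - 1*15)*(-1*4*(-5)) = (10 - 15)*(-4*(-5)) = -5*20 = -100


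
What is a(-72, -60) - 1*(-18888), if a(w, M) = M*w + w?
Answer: 23136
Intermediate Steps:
a(w, M) = w + M*w
a(-72, -60) - 1*(-18888) = -72*(1 - 60) - 1*(-18888) = -72*(-59) + 18888 = 4248 + 18888 = 23136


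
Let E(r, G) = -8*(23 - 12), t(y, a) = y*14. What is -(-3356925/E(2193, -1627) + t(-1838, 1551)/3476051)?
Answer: -1060803658069/27808408 ≈ -38147.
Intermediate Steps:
t(y, a) = 14*y
E(r, G) = -88 (E(r, G) = -8*11 = -88)
-(-3356925/E(2193, -1627) + t(-1838, 1551)/3476051) = -(-3356925/(-88) + (14*(-1838))/3476051) = -(-3356925*(-1/88) - 25732*1/3476051) = -(305175/8 - 25732/3476051) = -1*1060803658069/27808408 = -1060803658069/27808408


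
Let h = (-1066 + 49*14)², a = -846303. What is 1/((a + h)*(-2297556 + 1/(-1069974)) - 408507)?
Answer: 1069974/1725505384213917317 ≈ 6.2009e-13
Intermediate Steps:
h = 144400 (h = (-1066 + 686)² = (-380)² = 144400)
1/((a + h)*(-2297556 + 1/(-1069974)) - 408507) = 1/((-846303 + 144400)*(-2297556 + 1/(-1069974)) - 408507) = 1/(-701903*(-2297556 - 1/1069974) - 408507) = 1/(-701903*(-2458325183545/1069974) - 408507) = 1/(1725505821305786135/1069974 - 408507) = 1/(1725505384213917317/1069974) = 1069974/1725505384213917317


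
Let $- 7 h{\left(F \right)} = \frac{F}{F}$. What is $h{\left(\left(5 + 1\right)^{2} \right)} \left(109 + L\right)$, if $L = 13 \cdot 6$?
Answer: $- \frac{187}{7} \approx -26.714$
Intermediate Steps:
$h{\left(F \right)} = - \frac{1}{7}$ ($h{\left(F \right)} = - \frac{F \frac{1}{F}}{7} = \left(- \frac{1}{7}\right) 1 = - \frac{1}{7}$)
$L = 78$
$h{\left(\left(5 + 1\right)^{2} \right)} \left(109 + L\right) = - \frac{109 + 78}{7} = \left(- \frac{1}{7}\right) 187 = - \frac{187}{7}$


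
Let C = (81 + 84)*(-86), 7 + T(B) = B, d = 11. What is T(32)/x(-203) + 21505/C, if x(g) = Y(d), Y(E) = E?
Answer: 2149/2838 ≈ 0.75722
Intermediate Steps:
T(B) = -7 + B
x(g) = 11
C = -14190 (C = 165*(-86) = -14190)
T(32)/x(-203) + 21505/C = (-7 + 32)/11 + 21505/(-14190) = 25*(1/11) + 21505*(-1/14190) = 25/11 - 391/258 = 2149/2838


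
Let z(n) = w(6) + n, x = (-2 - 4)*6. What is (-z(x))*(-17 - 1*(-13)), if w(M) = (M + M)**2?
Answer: 432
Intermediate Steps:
w(M) = 4*M**2 (w(M) = (2*M)**2 = 4*M**2)
x = -36 (x = -6*6 = -36)
z(n) = 144 + n (z(n) = 4*6**2 + n = 4*36 + n = 144 + n)
(-z(x))*(-17 - 1*(-13)) = (-(144 - 36))*(-17 - 1*(-13)) = (-1*108)*(-17 + 13) = -108*(-4) = 432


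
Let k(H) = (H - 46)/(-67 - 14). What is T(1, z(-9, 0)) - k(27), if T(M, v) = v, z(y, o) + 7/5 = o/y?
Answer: -662/405 ≈ -1.6346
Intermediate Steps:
z(y, o) = -7/5 + o/y
k(H) = 46/81 - H/81 (k(H) = (-46 + H)/(-81) = (-46 + H)*(-1/81) = 46/81 - H/81)
T(1, z(-9, 0)) - k(27) = (-7/5 + 0/(-9)) - (46/81 - 1/81*27) = (-7/5 + 0*(-⅑)) - (46/81 - ⅓) = (-7/5 + 0) - 1*19/81 = -7/5 - 19/81 = -662/405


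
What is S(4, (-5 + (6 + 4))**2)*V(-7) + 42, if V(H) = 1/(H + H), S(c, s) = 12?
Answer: 288/7 ≈ 41.143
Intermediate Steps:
V(H) = 1/(2*H)
S(4, (-5 + (6 + 4))**2)*V(-7) + 42 = 12*((1/2)/(-7)) + 42 = 12*((1/2)*(-1/7)) + 42 = 12*(-1/14) + 42 = -6/7 + 42 = 288/7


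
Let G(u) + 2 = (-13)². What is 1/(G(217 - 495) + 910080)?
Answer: 1/910247 ≈ 1.0986e-6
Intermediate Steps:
G(u) = 167 (G(u) = -2 + (-13)² = -2 + 169 = 167)
1/(G(217 - 495) + 910080) = 1/(167 + 910080) = 1/910247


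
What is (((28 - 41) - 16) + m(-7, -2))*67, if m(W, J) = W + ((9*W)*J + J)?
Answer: 5896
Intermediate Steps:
m(W, J) = J + W + 9*J*W (m(W, J) = W + (9*J*W + J) = W + (J + 9*J*W) = J + W + 9*J*W)
(((28 - 41) - 16) + m(-7, -2))*67 = (((28 - 41) - 16) + (-2 - 7 + 9*(-2)*(-7)))*67 = ((-13 - 16) + (-2 - 7 + 126))*67 = (-29 + 117)*67 = 88*67 = 5896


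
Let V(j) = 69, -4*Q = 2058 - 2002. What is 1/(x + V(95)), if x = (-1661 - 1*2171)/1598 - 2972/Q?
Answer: 5593/1559819 ≈ 0.0035857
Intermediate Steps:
Q = -14 (Q = -(2058 - 2002)/4 = -¼*56 = -14)
x = 1173902/5593 (x = (-1661 - 1*2171)/1598 - 2972/(-14) = (-1661 - 2171)*(1/1598) - 2972*(-1/14) = -3832*1/1598 + 1486/7 = -1916/799 + 1486/7 = 1173902/5593 ≈ 209.89)
1/(x + V(95)) = 1/(1173902/5593 + 69) = 1/(1559819/5593) = 5593/1559819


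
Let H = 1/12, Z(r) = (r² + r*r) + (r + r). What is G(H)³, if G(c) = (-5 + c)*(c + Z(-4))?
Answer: -4957349783651/2985984 ≈ -1.6602e+6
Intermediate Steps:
Z(r) = 2*r + 2*r² (Z(r) = (r² + r²) + 2*r = 2*r² + 2*r = 2*r + 2*r²)
H = 1/12 ≈ 0.083333
G(c) = (-5 + c)*(24 + c) (G(c) = (-5 + c)*(c + 2*(-4)*(1 - 4)) = (-5 + c)*(c + 2*(-4)*(-3)) = (-5 + c)*(c + 24) = (-5 + c)*(24 + c))
G(H)³ = (-120 + (1/12)² + 19*(1/12))³ = (-120 + 1/144 + 19/12)³ = (-17051/144)³ = -4957349783651/2985984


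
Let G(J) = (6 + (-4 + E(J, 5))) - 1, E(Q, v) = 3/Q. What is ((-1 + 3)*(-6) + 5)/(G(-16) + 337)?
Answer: -112/5405 ≈ -0.020722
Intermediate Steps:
G(J) = 1 + 3/J (G(J) = (6 + (-4 + 3/J)) - 1 = (2 + 3/J) - 1 = 1 + 3/J)
((-1 + 3)*(-6) + 5)/(G(-16) + 337) = ((-1 + 3)*(-6) + 5)/((3 - 16)/(-16) + 337) = (2*(-6) + 5)/(-1/16*(-13) + 337) = (-12 + 5)/(13/16 + 337) = -7/5405/16 = -7*16/5405 = -112/5405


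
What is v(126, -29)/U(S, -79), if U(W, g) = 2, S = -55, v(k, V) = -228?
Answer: -114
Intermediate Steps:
v(126, -29)/U(S, -79) = -228/2 = -228*1/2 = -114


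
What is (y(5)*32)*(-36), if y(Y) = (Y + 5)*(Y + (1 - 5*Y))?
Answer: 218880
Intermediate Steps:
y(Y) = (1 - 4*Y)*(5 + Y) (y(Y) = (5 + Y)*(1 - 4*Y) = (1 - 4*Y)*(5 + Y))
(y(5)*32)*(-36) = ((5 - 19*5 - 4*5²)*32)*(-36) = ((5 - 95 - 4*25)*32)*(-36) = ((5 - 95 - 100)*32)*(-36) = -190*32*(-36) = -6080*(-36) = 218880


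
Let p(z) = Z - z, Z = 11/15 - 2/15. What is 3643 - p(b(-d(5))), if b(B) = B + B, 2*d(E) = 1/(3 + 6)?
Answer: 163903/45 ≈ 3642.3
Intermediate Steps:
d(E) = 1/18 (d(E) = 1/(2*(3 + 6)) = (1/2)/9 = (1/2)*(1/9) = 1/18)
Z = 3/5 (Z = 11*(1/15) - 2*1/15 = 11/15 - 2/15 = 3/5 ≈ 0.60000)
b(B) = 2*B
p(z) = 3/5 - z
3643 - p(b(-d(5))) = 3643 - (3/5 - 2*(-1*1/18)) = 3643 - (3/5 - 2*(-1)/18) = 3643 - (3/5 - 1*(-1/9)) = 3643 - (3/5 + 1/9) = 3643 - 1*32/45 = 3643 - 32/45 = 163903/45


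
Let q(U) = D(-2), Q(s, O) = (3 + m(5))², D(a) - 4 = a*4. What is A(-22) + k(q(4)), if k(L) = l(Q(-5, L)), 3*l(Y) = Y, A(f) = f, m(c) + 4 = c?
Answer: -50/3 ≈ -16.667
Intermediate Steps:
m(c) = -4 + c
D(a) = 4 + 4*a (D(a) = 4 + a*4 = 4 + 4*a)
Q(s, O) = 16 (Q(s, O) = (3 + (-4 + 5))² = (3 + 1)² = 4² = 16)
l(Y) = Y/3
q(U) = -4 (q(U) = 4 + 4*(-2) = 4 - 8 = -4)
k(L) = 16/3 (k(L) = (⅓)*16 = 16/3)
A(-22) + k(q(4)) = -22 + 16/3 = -50/3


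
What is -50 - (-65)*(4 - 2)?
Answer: 80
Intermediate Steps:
-50 - (-65)*(4 - 2) = -50 - (-65)*2 = -50 - 13*(-10) = -50 + 130 = 80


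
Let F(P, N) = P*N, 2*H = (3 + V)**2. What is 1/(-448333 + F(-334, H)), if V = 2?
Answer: -1/452508 ≈ -2.2099e-6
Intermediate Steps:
H = 25/2 (H = (3 + 2)**2/2 = (1/2)*5**2 = (1/2)*25 = 25/2 ≈ 12.500)
F(P, N) = N*P
1/(-448333 + F(-334, H)) = 1/(-448333 + (25/2)*(-334)) = 1/(-448333 - 4175) = 1/(-452508) = -1/452508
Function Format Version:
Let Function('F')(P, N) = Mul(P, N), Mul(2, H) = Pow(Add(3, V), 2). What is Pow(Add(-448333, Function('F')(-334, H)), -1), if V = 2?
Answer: Rational(-1, 452508) ≈ -2.2099e-6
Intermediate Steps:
H = Rational(25, 2) (H = Mul(Rational(1, 2), Pow(Add(3, 2), 2)) = Mul(Rational(1, 2), Pow(5, 2)) = Mul(Rational(1, 2), 25) = Rational(25, 2) ≈ 12.500)
Function('F')(P, N) = Mul(N, P)
Pow(Add(-448333, Function('F')(-334, H)), -1) = Pow(Add(-448333, Mul(Rational(25, 2), -334)), -1) = Pow(Add(-448333, -4175), -1) = Pow(-452508, -1) = Rational(-1, 452508)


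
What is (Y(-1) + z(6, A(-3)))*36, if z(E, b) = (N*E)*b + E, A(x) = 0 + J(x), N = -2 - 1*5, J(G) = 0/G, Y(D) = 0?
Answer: 216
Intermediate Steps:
J(G) = 0
N = -7 (N = -2 - 5 = -7)
A(x) = 0 (A(x) = 0 + 0 = 0)
z(E, b) = E - 7*E*b (z(E, b) = (-7*E)*b + E = -7*E*b + E = E - 7*E*b)
(Y(-1) + z(6, A(-3)))*36 = (0 + 6*(1 - 7*0))*36 = (0 + 6*(1 + 0))*36 = (0 + 6*1)*36 = (0 + 6)*36 = 6*36 = 216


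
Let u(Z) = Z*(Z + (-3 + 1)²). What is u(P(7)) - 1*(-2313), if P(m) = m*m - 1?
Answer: 4809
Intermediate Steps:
P(m) = -1 + m² (P(m) = m² - 1 = -1 + m²)
u(Z) = Z*(4 + Z) (u(Z) = Z*(Z + (-2)²) = Z*(Z + 4) = Z*(4 + Z))
u(P(7)) - 1*(-2313) = (-1 + 7²)*(4 + (-1 + 7²)) - 1*(-2313) = (-1 + 49)*(4 + (-1 + 49)) + 2313 = 48*(4 + 48) + 2313 = 48*52 + 2313 = 2496 + 2313 = 4809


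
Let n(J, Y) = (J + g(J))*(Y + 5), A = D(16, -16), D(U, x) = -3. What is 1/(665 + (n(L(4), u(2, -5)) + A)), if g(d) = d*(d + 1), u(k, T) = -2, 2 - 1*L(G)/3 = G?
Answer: 1/734 ≈ 0.0013624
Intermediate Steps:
L(G) = 6 - 3*G
g(d) = d*(1 + d)
A = -3
n(J, Y) = (5 + Y)*(J + J*(1 + J)) (n(J, Y) = (J + J*(1 + J))*(Y + 5) = (J + J*(1 + J))*(5 + Y) = (5 + Y)*(J + J*(1 + J)))
1/(665 + (n(L(4), u(2, -5)) + A)) = 1/(665 + ((6 - 3*4)*(10 - 2 + 5*(6 - 3*4) - 2*(1 + (6 - 3*4))) - 3)) = 1/(665 + ((6 - 12)*(10 - 2 + 5*(6 - 12) - 2*(1 + (6 - 12))) - 3)) = 1/(665 + (-6*(10 - 2 + 5*(-6) - 2*(1 - 6)) - 3)) = 1/(665 + (-6*(10 - 2 - 30 - 2*(-5)) - 3)) = 1/(665 + (-6*(10 - 2 - 30 + 10) - 3)) = 1/(665 + (-6*(-12) - 3)) = 1/(665 + (72 - 3)) = 1/(665 + 69) = 1/734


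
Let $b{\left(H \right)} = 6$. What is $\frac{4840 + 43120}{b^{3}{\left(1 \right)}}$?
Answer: $\frac{5995}{27} \approx 222.04$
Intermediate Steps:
$\frac{4840 + 43120}{b^{3}{\left(1 \right)}} = \frac{4840 + 43120}{6^{3}} = \frac{47960}{216} = 47960 \cdot \frac{1}{216} = \frac{5995}{27}$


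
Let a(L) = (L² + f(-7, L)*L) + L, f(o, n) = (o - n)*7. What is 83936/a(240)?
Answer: -2623/11160 ≈ -0.23504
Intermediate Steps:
f(o, n) = -7*n + 7*o
a(L) = L + L² + L*(-49 - 7*L) (a(L) = (L² + (-7*L + 7*(-7))*L) + L = (L² + (-7*L - 49)*L) + L = (L² + (-49 - 7*L)*L) + L = (L² + L*(-49 - 7*L)) + L = L + L² + L*(-49 - 7*L))
83936/a(240) = 83936/((-6*240*(8 + 240))) = 83936/((-6*240*248)) = 83936/(-357120) = 83936*(-1/357120) = -2623/11160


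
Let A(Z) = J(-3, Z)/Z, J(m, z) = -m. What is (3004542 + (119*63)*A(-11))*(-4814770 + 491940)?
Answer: -142772142462930/11 ≈ -1.2979e+13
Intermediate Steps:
A(Z) = 3/Z (A(Z) = (-1*(-3))/Z = 3/Z)
(3004542 + (119*63)*A(-11))*(-4814770 + 491940) = (3004542 + (119*63)*(3/(-11)))*(-4814770 + 491940) = (3004542 + 7497*(3*(-1/11)))*(-4322830) = (3004542 + 7497*(-3/11))*(-4322830) = (3004542 - 22491/11)*(-4322830) = (33027471/11)*(-4322830) = -142772142462930/11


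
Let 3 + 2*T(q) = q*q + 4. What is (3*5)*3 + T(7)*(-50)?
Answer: -1205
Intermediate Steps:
T(q) = 1/2 + q**2/2 (T(q) = -3/2 + (q*q + 4)/2 = -3/2 + (q**2 + 4)/2 = -3/2 + (4 + q**2)/2 = -3/2 + (2 + q**2/2) = 1/2 + q**2/2)
(3*5)*3 + T(7)*(-50) = (3*5)*3 + (1/2 + (1/2)*7**2)*(-50) = 15*3 + (1/2 + (1/2)*49)*(-50) = 45 + (1/2 + 49/2)*(-50) = 45 + 25*(-50) = 45 - 1250 = -1205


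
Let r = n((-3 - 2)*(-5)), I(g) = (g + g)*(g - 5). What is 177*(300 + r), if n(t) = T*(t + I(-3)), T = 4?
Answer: 104784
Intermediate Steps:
I(g) = 2*g*(-5 + g) (I(g) = (2*g)*(-5 + g) = 2*g*(-5 + g))
n(t) = 192 + 4*t (n(t) = 4*(t + 2*(-3)*(-5 - 3)) = 4*(t + 2*(-3)*(-8)) = 4*(t + 48) = 4*(48 + t) = 192 + 4*t)
r = 292 (r = 192 + 4*((-3 - 2)*(-5)) = 192 + 4*(-5*(-5)) = 192 + 4*25 = 192 + 100 = 292)
177*(300 + r) = 177*(300 + 292) = 177*592 = 104784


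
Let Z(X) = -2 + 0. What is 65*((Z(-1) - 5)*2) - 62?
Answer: -972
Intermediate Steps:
Z(X) = -2
65*((Z(-1) - 5)*2) - 62 = 65*((-2 - 5)*2) - 62 = 65*(-7*2) - 62 = 65*(-14) - 62 = -910 - 62 = -972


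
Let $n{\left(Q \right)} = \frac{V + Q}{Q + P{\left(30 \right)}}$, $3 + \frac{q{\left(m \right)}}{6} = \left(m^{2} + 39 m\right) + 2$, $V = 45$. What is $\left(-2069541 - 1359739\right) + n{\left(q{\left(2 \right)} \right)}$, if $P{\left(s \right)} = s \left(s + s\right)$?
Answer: $- \frac{871037061}{254} \approx -3.4293 \cdot 10^{6}$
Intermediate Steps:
$P{\left(s \right)} = 2 s^{2}$ ($P{\left(s \right)} = s 2 s = 2 s^{2}$)
$q{\left(m \right)} = -6 + 6 m^{2} + 234 m$ ($q{\left(m \right)} = -18 + 6 \left(\left(m^{2} + 39 m\right) + 2\right) = -18 + 6 \left(2 + m^{2} + 39 m\right) = -18 + \left(12 + 6 m^{2} + 234 m\right) = -6 + 6 m^{2} + 234 m$)
$n{\left(Q \right)} = \frac{45 + Q}{1800 + Q}$ ($n{\left(Q \right)} = \frac{45 + Q}{Q + 2 \cdot 30^{2}} = \frac{45 + Q}{Q + 2 \cdot 900} = \frac{45 + Q}{Q + 1800} = \frac{45 + Q}{1800 + Q}$)
$\left(-2069541 - 1359739\right) + n{\left(q{\left(2 \right)} \right)} = \left(-2069541 - 1359739\right) + \frac{45 + \left(-6 + 6 \cdot 2^{2} + 234 \cdot 2\right)}{1800 + \left(-6 + 6 \cdot 2^{2} + 234 \cdot 2\right)} = -3429280 + \frac{45 + \left(-6 + 6 \cdot 4 + 468\right)}{1800 + \left(-6 + 6 \cdot 4 + 468\right)} = -3429280 + \frac{45 + \left(-6 + 24 + 468\right)}{1800 + \left(-6 + 24 + 468\right)} = -3429280 + \frac{45 + 486}{1800 + 486} = -3429280 + \frac{1}{2286} \cdot 531 = -3429280 + \frac{59}{254} = - \frac{871037061}{254}$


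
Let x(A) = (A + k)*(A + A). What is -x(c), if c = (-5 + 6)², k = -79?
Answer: 156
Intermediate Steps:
c = 1 (c = 1² = 1)
x(A) = 2*A*(-79 + A) (x(A) = (A - 79)*(A + A) = (-79 + A)*(2*A) = 2*A*(-79 + A))
-x(c) = -2*(-79 + 1) = -2*(-78) = -1*(-156) = 156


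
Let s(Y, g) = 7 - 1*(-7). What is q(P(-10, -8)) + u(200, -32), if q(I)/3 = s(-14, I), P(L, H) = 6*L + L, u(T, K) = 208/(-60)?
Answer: 578/15 ≈ 38.533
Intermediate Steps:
u(T, K) = -52/15 (u(T, K) = 208*(-1/60) = -52/15)
s(Y, g) = 14 (s(Y, g) = 7 + 7 = 14)
P(L, H) = 7*L
q(I) = 42 (q(I) = 3*14 = 42)
q(P(-10, -8)) + u(200, -32) = 42 - 52/15 = 578/15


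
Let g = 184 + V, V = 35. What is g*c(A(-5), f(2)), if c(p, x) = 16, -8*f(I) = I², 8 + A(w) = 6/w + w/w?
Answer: 3504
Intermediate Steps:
A(w) = -7 + 6/w (A(w) = -8 + (6/w + w/w) = -8 + (6/w + 1) = -8 + (1 + 6/w) = -7 + 6/w)
f(I) = -I²/8
g = 219 (g = 184 + 35 = 219)
g*c(A(-5), f(2)) = 219*16 = 3504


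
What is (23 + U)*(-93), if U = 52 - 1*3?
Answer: -6696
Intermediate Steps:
U = 49 (U = 52 - 3 = 49)
(23 + U)*(-93) = (23 + 49)*(-93) = 72*(-93) = -6696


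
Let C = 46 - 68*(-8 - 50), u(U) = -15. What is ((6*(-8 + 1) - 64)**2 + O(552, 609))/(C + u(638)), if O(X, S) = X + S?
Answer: 12397/3975 ≈ 3.1187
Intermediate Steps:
C = 3990 (C = 46 - 68*(-58) = 46 + 3944 = 3990)
O(X, S) = S + X
((6*(-8 + 1) - 64)**2 + O(552, 609))/(C + u(638)) = ((6*(-8 + 1) - 64)**2 + (609 + 552))/(3990 - 15) = ((6*(-7) - 64)**2 + 1161)/3975 = ((-42 - 64)**2 + 1161)*(1/3975) = ((-106)**2 + 1161)*(1/3975) = (11236 + 1161)*(1/3975) = 12397*(1/3975) = 12397/3975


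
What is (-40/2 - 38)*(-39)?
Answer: 2262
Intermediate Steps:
(-40/2 - 38)*(-39) = (-10*2 - 38)*(-39) = (-20 - 38)*(-39) = -58*(-39) = 2262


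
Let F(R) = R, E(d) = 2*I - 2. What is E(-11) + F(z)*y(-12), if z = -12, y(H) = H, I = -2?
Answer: 138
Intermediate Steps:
E(d) = -6 (E(d) = 2*(-2) - 2 = -4 - 2 = -6)
E(-11) + F(z)*y(-12) = -6 - 12*(-12) = -6 + 144 = 138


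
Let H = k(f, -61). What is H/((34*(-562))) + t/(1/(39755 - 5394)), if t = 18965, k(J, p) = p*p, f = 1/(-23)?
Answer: 12451849818699/19108 ≈ 6.5166e+8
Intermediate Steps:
f = -1/23 ≈ -0.043478
k(J, p) = p²
H = 3721 (H = (-61)² = 3721)
H/((34*(-562))) + t/(1/(39755 - 5394)) = 3721/((34*(-562))) + 18965/(1/(39755 - 5394)) = 3721/(-19108) + 18965/(1/34361) = 3721*(-1/19108) + 18965/(1/34361) = -3721/19108 + 18965*34361 = -3721/19108 + 651656365 = 12451849818699/19108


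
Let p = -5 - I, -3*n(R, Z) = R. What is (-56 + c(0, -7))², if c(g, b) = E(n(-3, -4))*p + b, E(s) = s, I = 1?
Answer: 4761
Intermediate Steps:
n(R, Z) = -R/3
p = -6 (p = -5 - 1*1 = -5 - 1 = -6)
c(g, b) = -6 + b (c(g, b) = -⅓*(-3)*(-6) + b = 1*(-6) + b = -6 + b)
(-56 + c(0, -7))² = (-56 + (-6 - 7))² = (-56 - 13)² = (-69)² = 4761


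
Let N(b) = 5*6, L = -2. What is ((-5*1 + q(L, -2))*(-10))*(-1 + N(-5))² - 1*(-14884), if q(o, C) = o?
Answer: 73754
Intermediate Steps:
N(b) = 30
((-5*1 + q(L, -2))*(-10))*(-1 + N(-5))² - 1*(-14884) = ((-5*1 - 2)*(-10))*(-1 + 30)² - 1*(-14884) = ((-5 - 2)*(-10))*29² + 14884 = -7*(-10)*841 + 14884 = 70*841 + 14884 = 58870 + 14884 = 73754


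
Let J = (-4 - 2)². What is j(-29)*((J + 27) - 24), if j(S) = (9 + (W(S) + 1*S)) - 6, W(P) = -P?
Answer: 117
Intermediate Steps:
J = 36 (J = (-6)² = 36)
j(S) = 3 (j(S) = (9 + (-S + 1*S)) - 6 = (9 + (-S + S)) - 6 = (9 + 0) - 6 = 9 - 6 = 3)
j(-29)*((J + 27) - 24) = 3*((36 + 27) - 24) = 3*(63 - 24) = 3*39 = 117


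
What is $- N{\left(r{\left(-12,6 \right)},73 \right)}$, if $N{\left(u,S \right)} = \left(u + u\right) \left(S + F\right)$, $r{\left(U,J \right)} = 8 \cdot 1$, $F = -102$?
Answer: $464$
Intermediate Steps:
$r{\left(U,J \right)} = 8$
$N{\left(u,S \right)} = 2 u \left(-102 + S\right)$ ($N{\left(u,S \right)} = \left(u + u\right) \left(S - 102\right) = 2 u \left(-102 + S\right)$)
$- N{\left(r{\left(-12,6 \right)},73 \right)} = - 2 \cdot 8 \left(-102 + 73\right) = - 2 \cdot 8 \left(-29\right) = \left(-1\right) \left(-464\right) = 464$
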